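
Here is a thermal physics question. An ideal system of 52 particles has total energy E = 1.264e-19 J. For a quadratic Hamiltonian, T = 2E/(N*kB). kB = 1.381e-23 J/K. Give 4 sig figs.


Step 1: Numerator = 2*E = 2*1.264e-19 = 2.528e-19 J
Step 2: Denominator = N*kB = 52*1.381e-23 = 7.181e-22
Step 3: T = 2.528e-19 / 7.181e-22 = 352 K

352


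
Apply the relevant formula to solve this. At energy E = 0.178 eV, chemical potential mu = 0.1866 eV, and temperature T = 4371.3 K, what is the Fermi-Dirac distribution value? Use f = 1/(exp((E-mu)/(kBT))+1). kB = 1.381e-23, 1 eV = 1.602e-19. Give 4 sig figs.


Step 1: (E - mu) = 0.178 - 0.1866 = -0.0086 eV
Step 2: Convert: (E-mu)*eV = -1.378e-21 J
Step 3: x = (E-mu)*eV/(kB*T) = -0.02282
Step 4: f = 1/(exp(-0.02282)+1) = 0.5057

0.5057


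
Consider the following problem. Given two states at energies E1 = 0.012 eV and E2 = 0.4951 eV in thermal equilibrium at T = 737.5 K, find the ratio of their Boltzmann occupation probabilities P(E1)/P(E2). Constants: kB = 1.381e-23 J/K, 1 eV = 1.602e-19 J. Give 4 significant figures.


Step 1: Compute energy difference dE = E1 - E2 = 0.012 - 0.4951 = -0.4831 eV
Step 2: Convert to Joules: dE_J = -0.4831 * 1.602e-19 = -7.739e-20 J
Step 3: Compute exponent = -dE_J / (kB * T) = -(-7.739e-20) / (1.381e-23 * 737.5) = 7.599
Step 4: P(E1)/P(E2) = exp(7.599) = 1996

1996


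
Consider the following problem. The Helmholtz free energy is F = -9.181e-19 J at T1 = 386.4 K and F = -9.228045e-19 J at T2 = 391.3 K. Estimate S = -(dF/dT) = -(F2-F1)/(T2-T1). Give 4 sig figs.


Step 1: dF = F2 - F1 = -9.228045e-19 - (-9.181e-19) = -4.7045e-21 J
Step 2: dT = T2 - T1 = 391.3 - 386.4 = 4.9 K
Step 3: S = -dF/dT = -(-4.7045e-21)/4.9 = 9.601e-22 J/K

9.601e-22


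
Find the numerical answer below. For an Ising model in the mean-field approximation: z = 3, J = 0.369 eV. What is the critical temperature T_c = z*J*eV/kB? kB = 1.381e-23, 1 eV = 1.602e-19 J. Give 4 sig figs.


Step 1: z*J = 3*0.369 = 1.107 eV
Step 2: Convert to Joules: 1.107*1.602e-19 = 1.773e-19 J
Step 3: T_c = 1.773e-19 / 1.381e-23 = 1.284e+04 K

1.284e+04


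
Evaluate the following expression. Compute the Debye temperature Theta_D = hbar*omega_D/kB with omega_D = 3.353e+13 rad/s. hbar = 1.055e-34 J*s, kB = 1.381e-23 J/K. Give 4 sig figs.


Step 1: hbar*omega_D = 1.055e-34 * 3.353e+13 = 3.537e-21 J
Step 2: Theta_D = 3.537e-21 / 1.381e-23
Step 3: Theta_D = 256.1 K

256.1


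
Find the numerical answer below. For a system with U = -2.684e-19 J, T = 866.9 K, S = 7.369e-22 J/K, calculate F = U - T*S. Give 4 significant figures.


Step 1: T*S = 866.9 * 7.369e-22 = 6.388e-19 J
Step 2: F = U - T*S = -2.684e-19 - 6.388e-19
Step 3: F = -9.072e-19 J

-9.072e-19


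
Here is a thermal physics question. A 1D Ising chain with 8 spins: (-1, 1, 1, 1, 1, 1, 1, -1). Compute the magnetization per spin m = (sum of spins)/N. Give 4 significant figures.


Step 1: Count up spins (+1): 6, down spins (-1): 2
Step 2: Total magnetization M = 6 - 2 = 4
Step 3: m = M/N = 4/8 = 0.5

0.5


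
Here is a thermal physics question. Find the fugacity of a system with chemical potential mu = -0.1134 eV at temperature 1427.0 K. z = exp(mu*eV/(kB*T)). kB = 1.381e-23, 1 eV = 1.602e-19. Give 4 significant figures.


Step 1: Convert mu to Joules: -0.1134*1.602e-19 = -1.817e-20 J
Step 2: kB*T = 1.381e-23*1427.0 = 1.971e-20 J
Step 3: mu/(kB*T) = -0.9218
Step 4: z = exp(-0.9218) = 0.3978

0.3978


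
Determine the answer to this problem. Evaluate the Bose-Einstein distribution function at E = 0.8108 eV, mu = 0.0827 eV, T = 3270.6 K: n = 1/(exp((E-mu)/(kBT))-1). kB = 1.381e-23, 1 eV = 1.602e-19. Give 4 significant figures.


Step 1: (E - mu) = 0.7281 eV
Step 2: x = (E-mu)*eV/(kB*T) = 0.7281*1.602e-19/(1.381e-23*3270.6) = 2.582
Step 3: exp(x) = 13.23
Step 4: n = 1/(exp(x)-1) = 0.08177

0.08177


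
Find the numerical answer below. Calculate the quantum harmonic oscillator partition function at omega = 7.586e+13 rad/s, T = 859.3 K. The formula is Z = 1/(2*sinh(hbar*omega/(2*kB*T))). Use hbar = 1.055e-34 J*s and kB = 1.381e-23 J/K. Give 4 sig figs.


Step 1: Compute x = hbar*omega/(kB*T) = 1.055e-34*7.586e+13/(1.381e-23*859.3) = 0.6744
Step 2: x/2 = 0.3372
Step 3: sinh(x/2) = 0.3436
Step 4: Z = 1/(2*0.3436) = 1.455

1.455


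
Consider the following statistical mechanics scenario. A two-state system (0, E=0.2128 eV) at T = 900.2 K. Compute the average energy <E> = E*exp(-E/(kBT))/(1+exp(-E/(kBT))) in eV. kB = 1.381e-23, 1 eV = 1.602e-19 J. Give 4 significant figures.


Step 1: beta*E = 0.2128*1.602e-19/(1.381e-23*900.2) = 2.742
Step 2: exp(-beta*E) = 0.06443
Step 3: <E> = 0.2128*0.06443/(1+0.06443) = 0.01288 eV

0.01288


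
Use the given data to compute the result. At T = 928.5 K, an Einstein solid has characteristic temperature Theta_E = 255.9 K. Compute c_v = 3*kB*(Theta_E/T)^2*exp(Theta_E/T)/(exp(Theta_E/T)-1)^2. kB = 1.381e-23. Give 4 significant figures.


Step 1: x = Theta_E/T = 255.9/928.5 = 0.2756
Step 2: x^2 = 0.07596
Step 3: exp(x) = 1.317
Step 4: c_v = 3*1.381e-23*0.07596*1.317/(1.317-1)^2 = 4.117e-23

4.117e-23


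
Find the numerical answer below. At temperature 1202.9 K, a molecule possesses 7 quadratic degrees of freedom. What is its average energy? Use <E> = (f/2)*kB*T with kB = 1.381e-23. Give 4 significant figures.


Step 1: f/2 = 7/2 = 3.5
Step 2: kB*T = 1.381e-23 * 1202.9 = 1.661e-20
Step 3: <E> = 3.5 * 1.661e-20 = 5.814e-20 J

5.814e-20


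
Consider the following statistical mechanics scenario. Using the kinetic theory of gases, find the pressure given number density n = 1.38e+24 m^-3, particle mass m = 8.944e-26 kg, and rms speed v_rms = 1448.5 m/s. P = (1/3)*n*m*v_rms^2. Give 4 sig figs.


Step 1: v_rms^2 = 1448.5^2 = 2.098e+06
Step 2: n*m = 1.38e+24*8.944e-26 = 0.1234
Step 3: P = (1/3)*0.1234*2.098e+06 = 8.632e+04 Pa

8.632e+04


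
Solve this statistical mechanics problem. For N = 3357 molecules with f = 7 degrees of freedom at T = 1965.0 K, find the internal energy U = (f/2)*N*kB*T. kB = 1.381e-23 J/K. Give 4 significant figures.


Step 1: f/2 = 7/2 = 3.5
Step 2: N*kB*T = 3357*1.381e-23*1965.0 = 9.11e-17
Step 3: U = 3.5 * 9.11e-17 = 3.188e-16 J

3.188e-16


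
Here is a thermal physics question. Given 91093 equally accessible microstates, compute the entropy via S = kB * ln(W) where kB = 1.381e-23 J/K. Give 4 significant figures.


Step 1: ln(W) = ln(91093) = 11.42
Step 2: S = kB * ln(W) = 1.381e-23 * 11.42
Step 3: S = 1.577e-22 J/K

1.577e-22


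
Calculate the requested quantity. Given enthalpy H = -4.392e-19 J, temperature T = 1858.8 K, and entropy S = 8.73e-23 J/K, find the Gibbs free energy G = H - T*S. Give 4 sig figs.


Step 1: T*S = 1858.8 * 8.73e-23 = 1.623e-19 J
Step 2: G = H - T*S = -4.392e-19 - 1.623e-19
Step 3: G = -6.015e-19 J

-6.015e-19


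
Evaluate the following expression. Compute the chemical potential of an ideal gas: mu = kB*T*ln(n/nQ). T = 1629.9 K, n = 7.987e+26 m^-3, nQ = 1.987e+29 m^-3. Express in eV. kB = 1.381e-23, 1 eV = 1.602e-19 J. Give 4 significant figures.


Step 1: n/nQ = 7.987e+26/1.987e+29 = 0.00402
Step 2: ln(n/nQ) = -5.517
Step 3: mu = kB*T*ln(n/nQ) = 2.251e-20*-5.517 = -1.242e-19 J
Step 4: Convert to eV: -1.242e-19/1.602e-19 = -0.7751 eV

-0.7751


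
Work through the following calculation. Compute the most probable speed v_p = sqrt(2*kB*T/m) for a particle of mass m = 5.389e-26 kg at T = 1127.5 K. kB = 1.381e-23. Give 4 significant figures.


Step 1: Numerator = 2*kB*T = 2*1.381e-23*1127.5 = 3.114e-20
Step 2: Ratio = 3.114e-20 / 5.389e-26 = 5.779e+05
Step 3: v_p = sqrt(5.779e+05) = 760.2 m/s

760.2


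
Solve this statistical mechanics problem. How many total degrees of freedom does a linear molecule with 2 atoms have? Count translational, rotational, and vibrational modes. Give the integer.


Step 1: Translational DOF = 3
Step 2: Rotational DOF (linear) = 2
Step 3: Vibrational DOF = 3*2 - 5 = 1
Step 4: Total = 3 + 2 + 1 = 6

6


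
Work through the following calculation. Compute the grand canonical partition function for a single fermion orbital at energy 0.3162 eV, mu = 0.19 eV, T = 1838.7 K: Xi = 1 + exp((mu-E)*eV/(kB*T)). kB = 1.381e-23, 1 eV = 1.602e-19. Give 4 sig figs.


Step 1: (mu - E) = 0.19 - 0.3162 = -0.1262 eV
Step 2: x = (mu-E)*eV/(kB*T) = -0.1262*1.602e-19/(1.381e-23*1838.7) = -0.7962
Step 3: exp(x) = 0.451
Step 4: Xi = 1 + 0.451 = 1.451

1.451


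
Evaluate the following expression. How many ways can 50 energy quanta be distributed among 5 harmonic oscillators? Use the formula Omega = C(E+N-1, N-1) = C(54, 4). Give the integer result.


Step 1: Use binomial coefficient C(54, 4)
Step 2: Numerator = 54! / 50!
Step 3: Denominator = 4!
Step 4: Omega = 316251

316251


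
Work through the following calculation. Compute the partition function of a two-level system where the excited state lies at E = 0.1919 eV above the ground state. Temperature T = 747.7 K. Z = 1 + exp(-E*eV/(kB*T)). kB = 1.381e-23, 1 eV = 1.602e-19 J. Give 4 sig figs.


Step 1: Compute beta*E = E*eV/(kB*T) = 0.1919*1.602e-19/(1.381e-23*747.7) = 2.977
Step 2: exp(-beta*E) = exp(-2.977) = 0.05093
Step 3: Z = 1 + 0.05093 = 1.051

1.051


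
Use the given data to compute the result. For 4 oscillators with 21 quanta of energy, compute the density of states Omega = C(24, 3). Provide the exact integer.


Step 1: Use binomial coefficient C(24, 3)
Step 2: Numerator = 24! / 21!
Step 3: Denominator = 3!
Step 4: Omega = 2024

2024


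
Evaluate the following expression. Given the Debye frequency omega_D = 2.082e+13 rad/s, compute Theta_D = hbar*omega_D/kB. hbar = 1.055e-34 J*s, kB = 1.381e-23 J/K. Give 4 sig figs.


Step 1: hbar*omega_D = 1.055e-34 * 2.082e+13 = 2.197e-21 J
Step 2: Theta_D = 2.197e-21 / 1.381e-23
Step 3: Theta_D = 159.1 K

159.1


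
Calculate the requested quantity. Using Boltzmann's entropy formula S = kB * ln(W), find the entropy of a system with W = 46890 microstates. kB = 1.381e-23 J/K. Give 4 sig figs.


Step 1: ln(W) = ln(46890) = 10.76
Step 2: S = kB * ln(W) = 1.381e-23 * 10.76
Step 3: S = 1.485e-22 J/K

1.485e-22


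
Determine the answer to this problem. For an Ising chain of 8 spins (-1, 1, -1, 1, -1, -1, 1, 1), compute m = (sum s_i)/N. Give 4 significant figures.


Step 1: Count up spins (+1): 4, down spins (-1): 4
Step 2: Total magnetization M = 4 - 4 = 0
Step 3: m = M/N = 0/8 = 0

0


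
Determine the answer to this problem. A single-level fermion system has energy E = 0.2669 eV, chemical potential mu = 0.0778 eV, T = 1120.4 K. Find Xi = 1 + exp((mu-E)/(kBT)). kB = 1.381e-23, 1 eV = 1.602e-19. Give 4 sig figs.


Step 1: (mu - E) = 0.0778 - 0.2669 = -0.1891 eV
Step 2: x = (mu-E)*eV/(kB*T) = -0.1891*1.602e-19/(1.381e-23*1120.4) = -1.958
Step 3: exp(x) = 0.1412
Step 4: Xi = 1 + 0.1412 = 1.141

1.141


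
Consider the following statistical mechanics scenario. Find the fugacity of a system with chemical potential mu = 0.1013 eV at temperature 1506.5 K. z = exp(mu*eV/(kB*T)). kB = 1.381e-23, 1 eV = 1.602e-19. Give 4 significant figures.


Step 1: Convert mu to Joules: 0.1013*1.602e-19 = 1.623e-20 J
Step 2: kB*T = 1.381e-23*1506.5 = 2.08e-20 J
Step 3: mu/(kB*T) = 0.78
Step 4: z = exp(0.78) = 2.182

2.182


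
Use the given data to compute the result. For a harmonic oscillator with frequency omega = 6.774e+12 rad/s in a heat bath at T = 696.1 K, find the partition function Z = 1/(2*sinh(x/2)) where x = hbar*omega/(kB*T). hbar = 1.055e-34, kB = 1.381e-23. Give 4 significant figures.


Step 1: Compute x = hbar*omega/(kB*T) = 1.055e-34*6.774e+12/(1.381e-23*696.1) = 0.07434
Step 2: x/2 = 0.03717
Step 3: sinh(x/2) = 0.03718
Step 4: Z = 1/(2*0.03718) = 13.45

13.45


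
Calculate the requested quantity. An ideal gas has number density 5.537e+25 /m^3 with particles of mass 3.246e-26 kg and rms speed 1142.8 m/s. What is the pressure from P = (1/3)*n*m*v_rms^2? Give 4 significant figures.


Step 1: v_rms^2 = 1142.8^2 = 1.306e+06
Step 2: n*m = 5.537e+25*3.246e-26 = 1.797
Step 3: P = (1/3)*1.797*1.306e+06 = 7.824e+05 Pa

7.824e+05


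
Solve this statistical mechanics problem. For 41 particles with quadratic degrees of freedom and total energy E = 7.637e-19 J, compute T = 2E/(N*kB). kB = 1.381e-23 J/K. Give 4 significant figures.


Step 1: Numerator = 2*E = 2*7.637e-19 = 1.527e-18 J
Step 2: Denominator = N*kB = 41*1.381e-23 = 5.662e-22
Step 3: T = 1.527e-18 / 5.662e-22 = 2698 K

2698


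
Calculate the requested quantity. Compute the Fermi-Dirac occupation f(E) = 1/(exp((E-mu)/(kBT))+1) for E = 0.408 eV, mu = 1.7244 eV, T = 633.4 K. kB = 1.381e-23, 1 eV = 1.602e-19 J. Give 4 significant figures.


Step 1: (E - mu) = 0.408 - 1.7244 = -1.316 eV
Step 2: Convert: (E-mu)*eV = -2.109e-19 J
Step 3: x = (E-mu)*eV/(kB*T) = -24.11
Step 4: f = 1/(exp(-24.11)+1) = 1

1


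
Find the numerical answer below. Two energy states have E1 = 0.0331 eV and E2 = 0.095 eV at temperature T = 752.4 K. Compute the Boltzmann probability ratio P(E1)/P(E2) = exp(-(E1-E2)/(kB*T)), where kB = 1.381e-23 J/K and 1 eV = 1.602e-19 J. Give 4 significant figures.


Step 1: Compute energy difference dE = E1 - E2 = 0.0331 - 0.095 = -0.0619 eV
Step 2: Convert to Joules: dE_J = -0.0619 * 1.602e-19 = -9.916e-21 J
Step 3: Compute exponent = -dE_J / (kB * T) = -(-9.916e-21) / (1.381e-23 * 752.4) = 0.9544
Step 4: P(E1)/P(E2) = exp(0.9544) = 2.597

2.597


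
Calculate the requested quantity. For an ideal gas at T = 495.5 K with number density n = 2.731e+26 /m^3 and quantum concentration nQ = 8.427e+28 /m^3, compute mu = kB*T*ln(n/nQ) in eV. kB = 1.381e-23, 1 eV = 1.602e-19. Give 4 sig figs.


Step 1: n/nQ = 2.731e+26/8.427e+28 = 0.003241
Step 2: ln(n/nQ) = -5.732
Step 3: mu = kB*T*ln(n/nQ) = 6.843e-21*-5.732 = -3.922e-20 J
Step 4: Convert to eV: -3.922e-20/1.602e-19 = -0.2448 eV

-0.2448


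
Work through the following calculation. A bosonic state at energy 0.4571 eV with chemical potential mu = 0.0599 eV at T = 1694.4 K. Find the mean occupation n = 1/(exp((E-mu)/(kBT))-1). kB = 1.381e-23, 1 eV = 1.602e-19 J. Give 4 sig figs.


Step 1: (E - mu) = 0.3972 eV
Step 2: x = (E-mu)*eV/(kB*T) = 0.3972*1.602e-19/(1.381e-23*1694.4) = 2.719
Step 3: exp(x) = 15.17
Step 4: n = 1/(exp(x)-1) = 0.07057

0.07057


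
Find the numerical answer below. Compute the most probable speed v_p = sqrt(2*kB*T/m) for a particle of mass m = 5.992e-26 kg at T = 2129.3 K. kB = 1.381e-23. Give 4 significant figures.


Step 1: Numerator = 2*kB*T = 2*1.381e-23*2129.3 = 5.881e-20
Step 2: Ratio = 5.881e-20 / 5.992e-26 = 9.815e+05
Step 3: v_p = sqrt(9.815e+05) = 990.7 m/s

990.7


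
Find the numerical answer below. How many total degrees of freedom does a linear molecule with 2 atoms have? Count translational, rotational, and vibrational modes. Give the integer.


Step 1: Translational DOF = 3
Step 2: Rotational DOF (linear) = 2
Step 3: Vibrational DOF = 3*2 - 5 = 1
Step 4: Total = 3 + 2 + 1 = 6

6


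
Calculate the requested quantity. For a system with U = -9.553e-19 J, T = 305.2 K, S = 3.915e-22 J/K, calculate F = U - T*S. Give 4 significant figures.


Step 1: T*S = 305.2 * 3.915e-22 = 1.195e-19 J
Step 2: F = U - T*S = -9.553e-19 - 1.195e-19
Step 3: F = -1.075e-18 J

-1.075e-18


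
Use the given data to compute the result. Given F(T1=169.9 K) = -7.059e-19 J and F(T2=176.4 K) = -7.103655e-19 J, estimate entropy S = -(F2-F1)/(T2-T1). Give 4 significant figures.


Step 1: dF = F2 - F1 = -7.103655e-19 - (-7.059e-19) = -4.4655e-21 J
Step 2: dT = T2 - T1 = 176.4 - 169.9 = 6.5 K
Step 3: S = -dF/dT = -(-4.4655e-21)/6.5 = 6.87e-22 J/K

6.87e-22


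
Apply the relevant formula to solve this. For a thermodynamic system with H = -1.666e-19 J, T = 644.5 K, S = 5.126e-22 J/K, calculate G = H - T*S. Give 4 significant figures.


Step 1: T*S = 644.5 * 5.126e-22 = 3.304e-19 J
Step 2: G = H - T*S = -1.666e-19 - 3.304e-19
Step 3: G = -4.97e-19 J

-4.97e-19


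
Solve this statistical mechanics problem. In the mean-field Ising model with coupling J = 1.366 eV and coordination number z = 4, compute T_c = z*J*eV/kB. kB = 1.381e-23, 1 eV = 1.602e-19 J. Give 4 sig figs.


Step 1: z*J = 4*1.366 = 5.464 eV
Step 2: Convert to Joules: 5.464*1.602e-19 = 8.753e-19 J
Step 3: T_c = 8.753e-19 / 1.381e-23 = 6.338e+04 K

6.338e+04


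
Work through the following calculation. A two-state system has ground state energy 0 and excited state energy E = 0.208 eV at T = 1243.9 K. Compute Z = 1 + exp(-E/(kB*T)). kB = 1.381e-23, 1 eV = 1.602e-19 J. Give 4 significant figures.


Step 1: Compute beta*E = E*eV/(kB*T) = 0.208*1.602e-19/(1.381e-23*1243.9) = 1.94
Step 2: exp(-beta*E) = exp(-1.94) = 0.1437
Step 3: Z = 1 + 0.1437 = 1.144

1.144


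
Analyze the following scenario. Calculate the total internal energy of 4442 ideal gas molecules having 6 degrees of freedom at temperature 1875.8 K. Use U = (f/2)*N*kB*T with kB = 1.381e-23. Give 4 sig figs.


Step 1: f/2 = 6/2 = 3.0
Step 2: N*kB*T = 4442*1.381e-23*1875.8 = 1.151e-16
Step 3: U = 3.0 * 1.151e-16 = 3.452e-16 J

3.452e-16


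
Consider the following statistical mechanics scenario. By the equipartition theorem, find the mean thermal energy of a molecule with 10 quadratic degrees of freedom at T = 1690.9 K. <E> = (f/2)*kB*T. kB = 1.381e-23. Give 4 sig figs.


Step 1: f/2 = 10/2 = 5
Step 2: kB*T = 1.381e-23 * 1690.9 = 2.335e-20
Step 3: <E> = 5 * 2.335e-20 = 1.168e-19 J

1.168e-19


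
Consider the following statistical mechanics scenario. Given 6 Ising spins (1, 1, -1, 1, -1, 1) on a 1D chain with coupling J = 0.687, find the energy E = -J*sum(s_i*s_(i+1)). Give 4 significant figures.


Step 1: Nearest-neighbor products: 1, -1, -1, -1, -1
Step 2: Sum of products = -3
Step 3: E = -0.687 * -3 = 2.061

2.061


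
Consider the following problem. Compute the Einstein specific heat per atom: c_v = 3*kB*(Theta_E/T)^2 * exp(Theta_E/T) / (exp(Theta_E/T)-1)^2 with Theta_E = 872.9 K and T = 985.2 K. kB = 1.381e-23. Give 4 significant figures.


Step 1: x = Theta_E/T = 872.9/985.2 = 0.886
Step 2: x^2 = 0.785
Step 3: exp(x) = 2.425
Step 4: c_v = 3*1.381e-23*0.785*2.425/(2.425-1)^2 = 3.882e-23

3.882e-23


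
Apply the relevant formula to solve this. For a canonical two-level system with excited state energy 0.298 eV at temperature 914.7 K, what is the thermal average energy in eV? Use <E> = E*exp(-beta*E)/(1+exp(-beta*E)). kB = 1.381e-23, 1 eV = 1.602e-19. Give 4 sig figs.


Step 1: beta*E = 0.298*1.602e-19/(1.381e-23*914.7) = 3.779
Step 2: exp(-beta*E) = 0.02284
Step 3: <E> = 0.298*0.02284/(1+0.02284) = 0.006654 eV

0.006654


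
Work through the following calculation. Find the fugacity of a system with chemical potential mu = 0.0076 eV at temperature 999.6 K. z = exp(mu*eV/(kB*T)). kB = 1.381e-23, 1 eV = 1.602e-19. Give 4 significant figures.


Step 1: Convert mu to Joules: 0.0076*1.602e-19 = 1.218e-21 J
Step 2: kB*T = 1.381e-23*999.6 = 1.38e-20 J
Step 3: mu/(kB*T) = 0.0882
Step 4: z = exp(0.0882) = 1.092

1.092


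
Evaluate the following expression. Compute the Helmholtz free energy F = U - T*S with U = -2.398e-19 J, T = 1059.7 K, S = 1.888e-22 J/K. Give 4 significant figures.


Step 1: T*S = 1059.7 * 1.888e-22 = 2.001e-19 J
Step 2: F = U - T*S = -2.398e-19 - 2.001e-19
Step 3: F = -4.399e-19 J

-4.399e-19


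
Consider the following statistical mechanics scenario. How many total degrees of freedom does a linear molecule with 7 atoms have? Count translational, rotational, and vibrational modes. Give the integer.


Step 1: Translational DOF = 3
Step 2: Rotational DOF (linear) = 2
Step 3: Vibrational DOF = 3*7 - 5 = 16
Step 4: Total = 3 + 2 + 16 = 21

21


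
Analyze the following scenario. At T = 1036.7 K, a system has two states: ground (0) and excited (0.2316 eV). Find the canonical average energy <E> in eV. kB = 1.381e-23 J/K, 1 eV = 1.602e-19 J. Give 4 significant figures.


Step 1: beta*E = 0.2316*1.602e-19/(1.381e-23*1036.7) = 2.592
Step 2: exp(-beta*E) = 0.07491
Step 3: <E> = 0.2316*0.07491/(1+0.07491) = 0.01614 eV

0.01614


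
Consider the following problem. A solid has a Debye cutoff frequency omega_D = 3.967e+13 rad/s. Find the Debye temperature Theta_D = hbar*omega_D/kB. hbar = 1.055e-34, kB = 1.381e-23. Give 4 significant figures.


Step 1: hbar*omega_D = 1.055e-34 * 3.967e+13 = 4.185e-21 J
Step 2: Theta_D = 4.185e-21 / 1.381e-23
Step 3: Theta_D = 303.1 K

303.1


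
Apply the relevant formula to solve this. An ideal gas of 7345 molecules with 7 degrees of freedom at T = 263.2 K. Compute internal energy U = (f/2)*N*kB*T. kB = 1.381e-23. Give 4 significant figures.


Step 1: f/2 = 7/2 = 3.5
Step 2: N*kB*T = 7345*1.381e-23*263.2 = 2.67e-17
Step 3: U = 3.5 * 2.67e-17 = 9.344e-17 J

9.344e-17


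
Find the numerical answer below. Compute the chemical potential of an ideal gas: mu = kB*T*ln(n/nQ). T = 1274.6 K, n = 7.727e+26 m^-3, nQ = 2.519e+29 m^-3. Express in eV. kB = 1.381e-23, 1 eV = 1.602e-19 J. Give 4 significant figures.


Step 1: n/nQ = 7.727e+26/2.519e+29 = 0.003067
Step 2: ln(n/nQ) = -5.787
Step 3: mu = kB*T*ln(n/nQ) = 1.76e-20*-5.787 = -1.019e-19 J
Step 4: Convert to eV: -1.019e-19/1.602e-19 = -0.6358 eV

-0.6358


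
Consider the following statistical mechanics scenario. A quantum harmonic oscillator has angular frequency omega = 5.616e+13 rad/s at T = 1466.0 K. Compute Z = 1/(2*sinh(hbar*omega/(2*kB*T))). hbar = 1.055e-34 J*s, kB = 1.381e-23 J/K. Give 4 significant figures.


Step 1: Compute x = hbar*omega/(kB*T) = 1.055e-34*5.616e+13/(1.381e-23*1466.0) = 0.2927
Step 2: x/2 = 0.1463
Step 3: sinh(x/2) = 0.1468
Step 4: Z = 1/(2*0.1468) = 3.405

3.405


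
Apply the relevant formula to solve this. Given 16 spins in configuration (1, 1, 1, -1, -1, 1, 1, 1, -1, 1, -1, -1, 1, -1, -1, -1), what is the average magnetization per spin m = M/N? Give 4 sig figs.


Step 1: Count up spins (+1): 8, down spins (-1): 8
Step 2: Total magnetization M = 8 - 8 = 0
Step 3: m = M/N = 0/16 = 0

0


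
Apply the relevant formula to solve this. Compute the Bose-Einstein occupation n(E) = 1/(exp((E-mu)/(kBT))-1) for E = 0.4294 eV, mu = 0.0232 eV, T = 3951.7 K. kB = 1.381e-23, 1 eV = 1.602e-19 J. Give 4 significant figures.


Step 1: (E - mu) = 0.4062 eV
Step 2: x = (E-mu)*eV/(kB*T) = 0.4062*1.602e-19/(1.381e-23*3951.7) = 1.192
Step 3: exp(x) = 3.295
Step 4: n = 1/(exp(x)-1) = 0.4357

0.4357


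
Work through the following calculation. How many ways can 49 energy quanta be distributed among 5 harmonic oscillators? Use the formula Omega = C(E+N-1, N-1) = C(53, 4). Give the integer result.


Step 1: Use binomial coefficient C(53, 4)
Step 2: Numerator = 53! / 49!
Step 3: Denominator = 4!
Step 4: Omega = 292825

292825


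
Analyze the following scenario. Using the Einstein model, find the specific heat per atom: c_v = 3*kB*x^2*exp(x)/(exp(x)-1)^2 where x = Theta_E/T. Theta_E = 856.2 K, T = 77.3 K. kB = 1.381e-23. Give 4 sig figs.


Step 1: x = Theta_E/T = 856.2/77.3 = 11.08
Step 2: x^2 = 122.7
Step 3: exp(x) = 6.462e+04
Step 4: c_v = 3*1.381e-23*122.7*6.462e+04/(6.462e+04-1)^2 = 7.866e-26

7.866e-26


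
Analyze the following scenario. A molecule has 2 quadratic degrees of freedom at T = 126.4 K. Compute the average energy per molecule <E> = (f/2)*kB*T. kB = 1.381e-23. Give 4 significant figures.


Step 1: f/2 = 2/2 = 1
Step 2: kB*T = 1.381e-23 * 126.4 = 1.746e-21
Step 3: <E> = 1 * 1.746e-21 = 1.746e-21 J

1.746e-21


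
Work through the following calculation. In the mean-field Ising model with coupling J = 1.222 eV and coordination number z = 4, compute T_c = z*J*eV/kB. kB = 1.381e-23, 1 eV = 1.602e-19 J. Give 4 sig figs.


Step 1: z*J = 4*1.222 = 4.888 eV
Step 2: Convert to Joules: 4.888*1.602e-19 = 7.831e-19 J
Step 3: T_c = 7.831e-19 / 1.381e-23 = 5.67e+04 K

5.67e+04


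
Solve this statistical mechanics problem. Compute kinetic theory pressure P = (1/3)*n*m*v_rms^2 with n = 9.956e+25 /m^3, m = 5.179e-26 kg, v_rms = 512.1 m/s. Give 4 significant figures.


Step 1: v_rms^2 = 512.1^2 = 2.622e+05
Step 2: n*m = 9.956e+25*5.179e-26 = 5.156
Step 3: P = (1/3)*5.156*2.622e+05 = 4.507e+05 Pa

4.507e+05


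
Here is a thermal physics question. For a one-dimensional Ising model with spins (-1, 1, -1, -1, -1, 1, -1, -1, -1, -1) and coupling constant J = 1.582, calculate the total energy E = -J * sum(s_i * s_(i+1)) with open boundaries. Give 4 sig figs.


Step 1: Nearest-neighbor products: -1, -1, 1, 1, -1, -1, 1, 1, 1
Step 2: Sum of products = 1
Step 3: E = -1.582 * 1 = -1.582

-1.582


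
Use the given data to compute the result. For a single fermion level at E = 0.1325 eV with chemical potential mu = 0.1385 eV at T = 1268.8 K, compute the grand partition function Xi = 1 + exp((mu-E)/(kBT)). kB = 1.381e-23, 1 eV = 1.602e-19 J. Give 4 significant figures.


Step 1: (mu - E) = 0.1385 - 0.1325 = 0.006 eV
Step 2: x = (mu-E)*eV/(kB*T) = 0.006*1.602e-19/(1.381e-23*1268.8) = 0.05486
Step 3: exp(x) = 1.056
Step 4: Xi = 1 + 1.056 = 2.056

2.056


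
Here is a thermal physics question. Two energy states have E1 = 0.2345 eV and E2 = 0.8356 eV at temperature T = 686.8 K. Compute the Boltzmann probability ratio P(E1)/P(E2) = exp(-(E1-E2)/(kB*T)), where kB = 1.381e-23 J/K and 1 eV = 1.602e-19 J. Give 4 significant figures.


Step 1: Compute energy difference dE = E1 - E2 = 0.2345 - 0.8356 = -0.6011 eV
Step 2: Convert to Joules: dE_J = -0.6011 * 1.602e-19 = -9.63e-20 J
Step 3: Compute exponent = -dE_J / (kB * T) = -(-9.63e-20) / (1.381e-23 * 686.8) = 10.15
Step 4: P(E1)/P(E2) = exp(10.15) = 2.566e+04

2.566e+04


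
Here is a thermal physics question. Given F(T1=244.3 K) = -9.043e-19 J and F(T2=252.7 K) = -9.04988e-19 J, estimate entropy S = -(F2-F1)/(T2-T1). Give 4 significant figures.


Step 1: dF = F2 - F1 = -9.04988e-19 - (-9.043e-19) = -6.88e-22 J
Step 2: dT = T2 - T1 = 252.7 - 244.3 = 8.4 K
Step 3: S = -dF/dT = -(-6.88e-22)/8.4 = 8.19e-23 J/K

8.19e-23


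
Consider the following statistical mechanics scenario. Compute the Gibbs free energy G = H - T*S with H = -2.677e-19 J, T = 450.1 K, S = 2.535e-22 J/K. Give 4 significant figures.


Step 1: T*S = 450.1 * 2.535e-22 = 1.141e-19 J
Step 2: G = H - T*S = -2.677e-19 - 1.141e-19
Step 3: G = -3.818e-19 J

-3.818e-19


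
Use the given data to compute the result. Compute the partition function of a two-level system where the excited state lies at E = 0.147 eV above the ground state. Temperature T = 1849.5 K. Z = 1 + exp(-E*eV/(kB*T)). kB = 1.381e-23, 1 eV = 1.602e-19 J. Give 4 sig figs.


Step 1: Compute beta*E = E*eV/(kB*T) = 0.147*1.602e-19/(1.381e-23*1849.5) = 0.922
Step 2: exp(-beta*E) = exp(-0.922) = 0.3977
Step 3: Z = 1 + 0.3977 = 1.398

1.398


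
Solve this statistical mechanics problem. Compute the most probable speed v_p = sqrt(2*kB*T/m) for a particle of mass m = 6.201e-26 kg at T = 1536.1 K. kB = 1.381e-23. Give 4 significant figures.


Step 1: Numerator = 2*kB*T = 2*1.381e-23*1536.1 = 4.243e-20
Step 2: Ratio = 4.243e-20 / 6.201e-26 = 6.842e+05
Step 3: v_p = sqrt(6.842e+05) = 827.2 m/s

827.2


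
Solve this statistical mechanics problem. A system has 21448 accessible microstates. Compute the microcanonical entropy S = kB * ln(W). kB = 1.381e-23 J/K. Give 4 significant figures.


Step 1: ln(W) = ln(21448) = 9.973
Step 2: S = kB * ln(W) = 1.381e-23 * 9.973
Step 3: S = 1.377e-22 J/K

1.377e-22


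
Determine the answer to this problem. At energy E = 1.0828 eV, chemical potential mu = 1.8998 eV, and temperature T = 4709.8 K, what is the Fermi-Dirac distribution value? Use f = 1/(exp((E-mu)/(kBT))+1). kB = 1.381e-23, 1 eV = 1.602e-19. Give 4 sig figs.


Step 1: (E - mu) = 1.0828 - 1.8998 = -0.817 eV
Step 2: Convert: (E-mu)*eV = -1.309e-19 J
Step 3: x = (E-mu)*eV/(kB*T) = -2.012
Step 4: f = 1/(exp(-2.012)+1) = 0.8821

0.8821


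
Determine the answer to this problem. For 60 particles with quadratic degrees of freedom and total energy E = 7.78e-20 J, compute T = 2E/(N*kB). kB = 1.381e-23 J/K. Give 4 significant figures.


Step 1: Numerator = 2*E = 2*7.78e-20 = 1.556e-19 J
Step 2: Denominator = N*kB = 60*1.381e-23 = 8.286e-22
Step 3: T = 1.556e-19 / 8.286e-22 = 187.8 K

187.8


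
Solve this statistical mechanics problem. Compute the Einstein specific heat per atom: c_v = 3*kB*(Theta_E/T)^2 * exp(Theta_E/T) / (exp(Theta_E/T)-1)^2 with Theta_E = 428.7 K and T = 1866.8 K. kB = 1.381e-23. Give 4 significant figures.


Step 1: x = Theta_E/T = 428.7/1866.8 = 0.2296
Step 2: x^2 = 0.05274
Step 3: exp(x) = 1.258
Step 4: c_v = 3*1.381e-23*0.05274*1.258/(1.258-1)^2 = 4.125e-23

4.125e-23


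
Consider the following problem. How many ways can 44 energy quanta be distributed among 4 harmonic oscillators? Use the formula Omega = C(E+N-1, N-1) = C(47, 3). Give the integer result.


Step 1: Use binomial coefficient C(47, 3)
Step 2: Numerator = 47! / 44!
Step 3: Denominator = 3!
Step 4: Omega = 16215

16215


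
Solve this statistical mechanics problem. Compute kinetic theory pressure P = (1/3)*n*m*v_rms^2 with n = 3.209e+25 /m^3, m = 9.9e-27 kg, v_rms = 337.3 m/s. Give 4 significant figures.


Step 1: v_rms^2 = 337.3^2 = 1.138e+05
Step 2: n*m = 3.209e+25*9.9e-27 = 0.3177
Step 3: P = (1/3)*0.3177*1.138e+05 = 1.205e+04 Pa

1.205e+04


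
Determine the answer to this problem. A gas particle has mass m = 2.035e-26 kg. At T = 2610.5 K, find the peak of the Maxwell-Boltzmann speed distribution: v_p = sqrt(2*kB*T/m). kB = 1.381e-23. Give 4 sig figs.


Step 1: Numerator = 2*kB*T = 2*1.381e-23*2610.5 = 7.21e-20
Step 2: Ratio = 7.21e-20 / 2.035e-26 = 3.543e+06
Step 3: v_p = sqrt(3.543e+06) = 1882 m/s

1882


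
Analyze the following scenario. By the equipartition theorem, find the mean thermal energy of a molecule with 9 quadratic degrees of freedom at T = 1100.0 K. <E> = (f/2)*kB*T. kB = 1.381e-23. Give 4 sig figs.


Step 1: f/2 = 9/2 = 4.5
Step 2: kB*T = 1.381e-23 * 1100.0 = 1.519e-20
Step 3: <E> = 4.5 * 1.519e-20 = 6.836e-20 J

6.836e-20


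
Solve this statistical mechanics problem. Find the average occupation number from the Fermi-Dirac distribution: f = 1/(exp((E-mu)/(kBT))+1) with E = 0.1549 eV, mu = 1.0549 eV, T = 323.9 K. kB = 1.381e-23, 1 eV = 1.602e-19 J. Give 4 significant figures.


Step 1: (E - mu) = 0.1549 - 1.0549 = -0.9 eV
Step 2: Convert: (E-mu)*eV = -1.442e-19 J
Step 3: x = (E-mu)*eV/(kB*T) = -32.23
Step 4: f = 1/(exp(-32.23)+1) = 1

1


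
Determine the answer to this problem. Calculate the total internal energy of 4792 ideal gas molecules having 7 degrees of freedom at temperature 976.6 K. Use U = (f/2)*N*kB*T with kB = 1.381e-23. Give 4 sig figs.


Step 1: f/2 = 7/2 = 3.5
Step 2: N*kB*T = 4792*1.381e-23*976.6 = 6.463e-17
Step 3: U = 3.5 * 6.463e-17 = 2.262e-16 J

2.262e-16


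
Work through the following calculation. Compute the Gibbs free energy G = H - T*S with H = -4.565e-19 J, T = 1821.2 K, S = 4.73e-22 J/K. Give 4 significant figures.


Step 1: T*S = 1821.2 * 4.73e-22 = 8.614e-19 J
Step 2: G = H - T*S = -4.565e-19 - 8.614e-19
Step 3: G = -1.318e-18 J

-1.318e-18


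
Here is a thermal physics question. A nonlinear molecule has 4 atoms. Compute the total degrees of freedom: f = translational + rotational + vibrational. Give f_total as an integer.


Step 1: Translational DOF = 3
Step 2: Rotational DOF (nonlinear) = 3
Step 3: Vibrational DOF = 3*4 - 6 = 6
Step 4: Total = 3 + 3 + 6 = 12

12


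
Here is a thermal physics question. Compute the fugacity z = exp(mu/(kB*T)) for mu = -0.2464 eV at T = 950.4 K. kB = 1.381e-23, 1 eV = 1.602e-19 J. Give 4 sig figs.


Step 1: Convert mu to Joules: -0.2464*1.602e-19 = -3.947e-20 J
Step 2: kB*T = 1.381e-23*950.4 = 1.313e-20 J
Step 3: mu/(kB*T) = -3.007
Step 4: z = exp(-3.007) = 0.04942

0.04942


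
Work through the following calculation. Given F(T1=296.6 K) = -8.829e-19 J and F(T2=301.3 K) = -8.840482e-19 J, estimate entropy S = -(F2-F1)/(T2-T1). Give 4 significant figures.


Step 1: dF = F2 - F1 = -8.840482e-19 - (-8.829e-19) = -1.1482e-21 J
Step 2: dT = T2 - T1 = 301.3 - 296.6 = 4.7 K
Step 3: S = -dF/dT = -(-1.1482e-21)/4.7 = 2.443e-22 J/K

2.443e-22


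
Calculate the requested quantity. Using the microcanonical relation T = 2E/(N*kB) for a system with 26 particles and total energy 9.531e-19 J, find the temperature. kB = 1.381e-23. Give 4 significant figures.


Step 1: Numerator = 2*E = 2*9.531e-19 = 1.906e-18 J
Step 2: Denominator = N*kB = 26*1.381e-23 = 3.591e-22
Step 3: T = 1.906e-18 / 3.591e-22 = 5309 K

5309


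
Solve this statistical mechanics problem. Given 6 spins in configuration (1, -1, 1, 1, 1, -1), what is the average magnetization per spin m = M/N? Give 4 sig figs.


Step 1: Count up spins (+1): 4, down spins (-1): 2
Step 2: Total magnetization M = 4 - 2 = 2
Step 3: m = M/N = 2/6 = 0.3333

0.3333


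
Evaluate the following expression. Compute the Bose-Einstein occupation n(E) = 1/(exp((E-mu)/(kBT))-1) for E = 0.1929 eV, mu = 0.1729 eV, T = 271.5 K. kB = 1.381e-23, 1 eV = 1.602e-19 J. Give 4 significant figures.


Step 1: (E - mu) = 0.02 eV
Step 2: x = (E-mu)*eV/(kB*T) = 0.02*1.602e-19/(1.381e-23*271.5) = 0.8545
Step 3: exp(x) = 2.35
Step 4: n = 1/(exp(x)-1) = 0.7406

0.7406


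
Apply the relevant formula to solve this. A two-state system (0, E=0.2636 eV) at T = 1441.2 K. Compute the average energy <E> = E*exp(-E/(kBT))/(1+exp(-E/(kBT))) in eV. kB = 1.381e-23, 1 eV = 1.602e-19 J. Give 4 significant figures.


Step 1: beta*E = 0.2636*1.602e-19/(1.381e-23*1441.2) = 2.122
Step 2: exp(-beta*E) = 0.1198
Step 3: <E> = 0.2636*0.1198/(1+0.1198) = 0.02821 eV

0.02821


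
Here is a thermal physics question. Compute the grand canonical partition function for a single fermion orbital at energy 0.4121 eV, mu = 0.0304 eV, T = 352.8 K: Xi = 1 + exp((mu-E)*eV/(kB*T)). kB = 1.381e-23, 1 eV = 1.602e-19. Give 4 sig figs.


Step 1: (mu - E) = 0.0304 - 0.4121 = -0.3817 eV
Step 2: x = (mu-E)*eV/(kB*T) = -0.3817*1.602e-19/(1.381e-23*352.8) = -12.55
Step 3: exp(x) = 3.543e-06
Step 4: Xi = 1 + 3.543e-06 = 1

1


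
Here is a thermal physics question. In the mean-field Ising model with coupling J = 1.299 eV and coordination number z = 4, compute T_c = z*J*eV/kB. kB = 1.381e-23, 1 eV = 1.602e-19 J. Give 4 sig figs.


Step 1: z*J = 4*1.299 = 5.196 eV
Step 2: Convert to Joules: 5.196*1.602e-19 = 8.324e-19 J
Step 3: T_c = 8.324e-19 / 1.381e-23 = 6.028e+04 K

6.028e+04


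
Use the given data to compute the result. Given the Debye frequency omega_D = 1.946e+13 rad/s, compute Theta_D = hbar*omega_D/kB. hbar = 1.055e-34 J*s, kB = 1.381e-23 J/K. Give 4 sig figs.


Step 1: hbar*omega_D = 1.055e-34 * 1.946e+13 = 2.053e-21 J
Step 2: Theta_D = 2.053e-21 / 1.381e-23
Step 3: Theta_D = 148.7 K

148.7


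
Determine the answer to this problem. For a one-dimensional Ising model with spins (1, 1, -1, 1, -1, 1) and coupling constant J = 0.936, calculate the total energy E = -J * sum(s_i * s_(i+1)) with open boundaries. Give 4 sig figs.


Step 1: Nearest-neighbor products: 1, -1, -1, -1, -1
Step 2: Sum of products = -3
Step 3: E = -0.936 * -3 = 2.808

2.808


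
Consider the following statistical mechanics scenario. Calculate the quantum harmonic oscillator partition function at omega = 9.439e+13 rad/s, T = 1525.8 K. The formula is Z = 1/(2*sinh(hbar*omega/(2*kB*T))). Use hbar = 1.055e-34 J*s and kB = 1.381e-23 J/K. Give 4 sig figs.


Step 1: Compute x = hbar*omega/(kB*T) = 1.055e-34*9.439e+13/(1.381e-23*1525.8) = 0.4726
Step 2: x/2 = 0.2363
Step 3: sinh(x/2) = 0.2385
Step 4: Z = 1/(2*0.2385) = 2.096

2.096


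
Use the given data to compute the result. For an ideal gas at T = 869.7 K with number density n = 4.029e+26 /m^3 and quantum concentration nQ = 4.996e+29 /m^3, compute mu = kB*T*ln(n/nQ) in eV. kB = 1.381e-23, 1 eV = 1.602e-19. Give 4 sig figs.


Step 1: n/nQ = 4.029e+26/4.996e+29 = 0.0008064
Step 2: ln(n/nQ) = -7.123
Step 3: mu = kB*T*ln(n/nQ) = 1.201e-20*-7.123 = -8.555e-20 J
Step 4: Convert to eV: -8.555e-20/1.602e-19 = -0.534 eV

-0.534


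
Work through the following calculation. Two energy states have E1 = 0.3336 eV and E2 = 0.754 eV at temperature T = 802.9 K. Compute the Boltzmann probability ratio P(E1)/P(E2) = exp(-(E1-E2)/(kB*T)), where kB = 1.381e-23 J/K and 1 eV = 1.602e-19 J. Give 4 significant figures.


Step 1: Compute energy difference dE = E1 - E2 = 0.3336 - 0.754 = -0.4204 eV
Step 2: Convert to Joules: dE_J = -0.4204 * 1.602e-19 = -6.735e-20 J
Step 3: Compute exponent = -dE_J / (kB * T) = -(-6.735e-20) / (1.381e-23 * 802.9) = 6.074
Step 4: P(E1)/P(E2) = exp(6.074) = 434.4

434.4


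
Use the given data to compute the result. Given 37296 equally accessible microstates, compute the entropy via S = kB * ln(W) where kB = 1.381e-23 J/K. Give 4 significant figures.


Step 1: ln(W) = ln(37296) = 10.53
Step 2: S = kB * ln(W) = 1.381e-23 * 10.53
Step 3: S = 1.454e-22 J/K

1.454e-22


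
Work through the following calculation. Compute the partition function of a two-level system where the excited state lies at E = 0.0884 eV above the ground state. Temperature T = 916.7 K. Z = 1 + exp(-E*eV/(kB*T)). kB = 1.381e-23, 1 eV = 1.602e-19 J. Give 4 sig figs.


Step 1: Compute beta*E = E*eV/(kB*T) = 0.0884*1.602e-19/(1.381e-23*916.7) = 1.119
Step 2: exp(-beta*E) = exp(-1.119) = 0.3267
Step 3: Z = 1 + 0.3267 = 1.327

1.327


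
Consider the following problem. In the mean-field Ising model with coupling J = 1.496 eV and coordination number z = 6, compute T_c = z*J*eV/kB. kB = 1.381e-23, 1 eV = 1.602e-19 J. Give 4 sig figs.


Step 1: z*J = 6*1.496 = 8.976 eV
Step 2: Convert to Joules: 8.976*1.602e-19 = 1.438e-18 J
Step 3: T_c = 1.438e-18 / 1.381e-23 = 1.041e+05 K

1.041e+05


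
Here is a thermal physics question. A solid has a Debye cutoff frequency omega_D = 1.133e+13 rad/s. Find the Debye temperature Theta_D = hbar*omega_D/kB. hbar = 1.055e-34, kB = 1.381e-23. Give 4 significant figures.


Step 1: hbar*omega_D = 1.055e-34 * 1.133e+13 = 1.195e-21 J
Step 2: Theta_D = 1.195e-21 / 1.381e-23
Step 3: Theta_D = 86.55 K

86.55


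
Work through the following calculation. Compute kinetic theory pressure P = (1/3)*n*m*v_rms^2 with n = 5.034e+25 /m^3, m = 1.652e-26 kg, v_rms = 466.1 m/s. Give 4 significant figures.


Step 1: v_rms^2 = 466.1^2 = 2.172e+05
Step 2: n*m = 5.034e+25*1.652e-26 = 0.8316
Step 3: P = (1/3)*0.8316*2.172e+05 = 6.022e+04 Pa

6.022e+04


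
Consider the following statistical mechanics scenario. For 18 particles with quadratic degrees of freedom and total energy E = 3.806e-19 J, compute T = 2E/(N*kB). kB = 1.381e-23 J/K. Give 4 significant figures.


Step 1: Numerator = 2*E = 2*3.806e-19 = 7.612e-19 J
Step 2: Denominator = N*kB = 18*1.381e-23 = 2.486e-22
Step 3: T = 7.612e-19 / 2.486e-22 = 3062 K

3062


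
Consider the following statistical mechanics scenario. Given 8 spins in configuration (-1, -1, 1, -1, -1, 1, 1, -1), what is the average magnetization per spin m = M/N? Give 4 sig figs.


Step 1: Count up spins (+1): 3, down spins (-1): 5
Step 2: Total magnetization M = 3 - 5 = -2
Step 3: m = M/N = -2/8 = -0.25

-0.25


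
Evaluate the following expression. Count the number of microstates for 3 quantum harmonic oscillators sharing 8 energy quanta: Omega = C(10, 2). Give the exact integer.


Step 1: Use binomial coefficient C(10, 2)
Step 2: Numerator = 10! / 8!
Step 3: Denominator = 2!
Step 4: Omega = 45

45


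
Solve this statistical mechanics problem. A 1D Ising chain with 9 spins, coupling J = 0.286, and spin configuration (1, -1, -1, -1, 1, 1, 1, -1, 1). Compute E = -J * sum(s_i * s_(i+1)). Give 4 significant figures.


Step 1: Nearest-neighbor products: -1, 1, 1, -1, 1, 1, -1, -1
Step 2: Sum of products = 0
Step 3: E = -0.286 * 0 = 0

0


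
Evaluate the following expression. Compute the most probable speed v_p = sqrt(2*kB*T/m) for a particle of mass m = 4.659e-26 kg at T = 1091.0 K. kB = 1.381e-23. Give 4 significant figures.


Step 1: Numerator = 2*kB*T = 2*1.381e-23*1091.0 = 3.013e-20
Step 2: Ratio = 3.013e-20 / 4.659e-26 = 6.468e+05
Step 3: v_p = sqrt(6.468e+05) = 804.2 m/s

804.2
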